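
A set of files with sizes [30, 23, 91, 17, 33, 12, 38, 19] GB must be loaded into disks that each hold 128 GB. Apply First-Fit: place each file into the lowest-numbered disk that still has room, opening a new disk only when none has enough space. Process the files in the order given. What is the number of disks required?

30 GB → disk 1 (remaining 98 GB)
23 GB → disk 1 (remaining 75 GB)
91 GB → disk 2 (remaining 37 GB)
17 GB → disk 1 (remaining 58 GB)
33 GB → disk 1 (remaining 25 GB)
12 GB → disk 1 (remaining 13 GB)
38 GB → disk 3 (remaining 90 GB)
19 GB → disk 2 (remaining 18 GB)

3 disks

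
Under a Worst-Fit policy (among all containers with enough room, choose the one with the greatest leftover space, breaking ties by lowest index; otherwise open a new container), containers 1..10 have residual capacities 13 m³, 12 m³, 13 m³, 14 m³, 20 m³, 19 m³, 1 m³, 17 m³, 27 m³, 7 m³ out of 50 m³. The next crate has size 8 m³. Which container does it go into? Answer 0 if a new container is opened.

Containers with room: container 1 (13 m³), container 2 (12 m³), container 3 (13 m³), container 4 (14 m³), container 5 (20 m³), container 6 (19 m³), container 8 (17 m³), container 9 (27 m³).
Most room is container 9 with 27 m³ free.

9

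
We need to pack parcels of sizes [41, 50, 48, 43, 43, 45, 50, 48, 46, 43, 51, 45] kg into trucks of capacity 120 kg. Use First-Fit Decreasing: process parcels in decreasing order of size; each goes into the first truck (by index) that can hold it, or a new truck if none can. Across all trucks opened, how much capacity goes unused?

167

Sorted descending: 51, 50, 50, 48, 48, 46, 45, 45, 43, 43, 43, 41.
truck 1: place 51 kg, 69 kg left
truck 1: place 50 kg, 19 kg left
truck 2: place 50 kg, 70 kg left
truck 2: place 48 kg, 22 kg left
truck 3: place 48 kg, 72 kg left
truck 3: place 46 kg, 26 kg left
truck 4: place 45 kg, 75 kg left
truck 4: place 45 kg, 30 kg left
truck 5: place 43 kg, 77 kg left
truck 5: place 43 kg, 34 kg left
truck 6: place 43 kg, 77 kg left
truck 6: place 41 kg, 36 kg left
6 trucks × 120 kg = 720 kg; used 553 kg; unused 167 kg.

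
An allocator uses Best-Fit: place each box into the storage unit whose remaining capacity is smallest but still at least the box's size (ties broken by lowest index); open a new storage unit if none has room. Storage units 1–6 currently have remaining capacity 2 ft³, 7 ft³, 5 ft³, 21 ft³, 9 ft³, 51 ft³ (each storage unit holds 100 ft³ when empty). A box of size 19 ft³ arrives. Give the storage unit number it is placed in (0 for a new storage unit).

Storage units with room: storage unit 4 (21 ft³), storage unit 6 (51 ft³).
Tightest fit is storage unit 4 with 21 ft³ free.

4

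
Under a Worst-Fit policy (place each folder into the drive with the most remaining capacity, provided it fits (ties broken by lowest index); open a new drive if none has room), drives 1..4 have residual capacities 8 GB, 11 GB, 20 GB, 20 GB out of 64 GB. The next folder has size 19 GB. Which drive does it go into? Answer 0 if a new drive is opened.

3

Drives with room: drive 3 (20 GB), drive 4 (20 GB).
Most room is drive 3 with 20 GB free.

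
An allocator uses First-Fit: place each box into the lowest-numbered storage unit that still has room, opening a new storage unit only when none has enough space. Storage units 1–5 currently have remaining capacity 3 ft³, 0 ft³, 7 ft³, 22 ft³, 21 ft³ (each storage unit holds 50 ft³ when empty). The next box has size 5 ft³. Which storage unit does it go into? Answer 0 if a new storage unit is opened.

Storage units with room: storage unit 3 (7 ft³), storage unit 4 (22 ft³), storage unit 5 (21 ft³).
The first with room is storage unit 3.

3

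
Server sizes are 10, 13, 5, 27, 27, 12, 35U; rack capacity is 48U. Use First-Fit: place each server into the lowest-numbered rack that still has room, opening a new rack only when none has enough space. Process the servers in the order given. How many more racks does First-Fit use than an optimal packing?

First-Fit: [10,13,5,12] [27] [27] [35] → 4 racks.
Total size 129U; any packing needs at least ⌈129/48⌉ = 3 racks.
An optimal packing achieves that bound: [35,13] [27,12,5] [27,10] → 3 racks.
Excess: 4 − 3 = 1.

1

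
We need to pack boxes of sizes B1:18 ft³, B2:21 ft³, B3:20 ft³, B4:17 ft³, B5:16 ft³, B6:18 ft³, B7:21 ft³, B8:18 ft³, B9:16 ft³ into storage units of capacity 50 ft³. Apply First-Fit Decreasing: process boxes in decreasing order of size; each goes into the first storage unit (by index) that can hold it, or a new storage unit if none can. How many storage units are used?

Sorted descending: 21, 21, 20, 18, 18, 18, 17, 16, 16.
Put 21 ft³ in storage unit 1; 29 ft³ remain.
Put 21 ft³ in storage unit 1; 8 ft³ remain.
Put 20 ft³ in storage unit 2; 30 ft³ remain.
Put 18 ft³ in storage unit 2; 12 ft³ remain.
Put 18 ft³ in storage unit 3; 32 ft³ remain.
Put 18 ft³ in storage unit 3; 14 ft³ remain.
Put 17 ft³ in storage unit 4; 33 ft³ remain.
Put 16 ft³ in storage unit 4; 17 ft³ remain.
Put 16 ft³ in storage unit 4; 1 ft³ remain.

4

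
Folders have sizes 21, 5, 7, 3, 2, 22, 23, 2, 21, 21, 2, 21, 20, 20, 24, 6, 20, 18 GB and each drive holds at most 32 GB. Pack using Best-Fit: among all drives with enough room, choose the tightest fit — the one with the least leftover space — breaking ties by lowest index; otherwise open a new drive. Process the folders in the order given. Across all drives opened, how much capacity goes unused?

21 GB → drive 1 (remaining 11 GB)
5 GB → drive 1 (remaining 6 GB)
7 GB → drive 2 (remaining 25 GB)
3 GB → drive 1 (remaining 3 GB)
2 GB → drive 1 (remaining 1 GB)
22 GB → drive 2 (remaining 3 GB)
23 GB → drive 3 (remaining 9 GB)
2 GB → drive 2 (remaining 1 GB)
21 GB → drive 4 (remaining 11 GB)
21 GB → drive 5 (remaining 11 GB)
2 GB → drive 3 (remaining 7 GB)
21 GB → drive 6 (remaining 11 GB)
20 GB → drive 7 (remaining 12 GB)
20 GB → drive 8 (remaining 12 GB)
24 GB → drive 9 (remaining 8 GB)
6 GB → drive 3 (remaining 1 GB)
20 GB → drive 10 (remaining 12 GB)
18 GB → drive 11 (remaining 14 GB)
11 drives × 32 GB = 352 GB; used 258 GB; unused 94 GB.

94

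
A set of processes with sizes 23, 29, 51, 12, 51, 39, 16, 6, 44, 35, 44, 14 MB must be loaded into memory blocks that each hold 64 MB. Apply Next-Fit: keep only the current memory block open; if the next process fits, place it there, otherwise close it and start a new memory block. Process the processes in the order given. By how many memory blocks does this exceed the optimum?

Next-Fit: [23,29] [51,12] [51] [39,16,6] [44] [35] [44,14] → 7 memory blocks.
Total size 364 MB; any packing needs at least ⌈364/64⌉ = 6 memory blocks.
An optimal packing achieves that bound: [51,12] [51,6] [44,16] [44,14] [39,23] [35,29] → 6 memory blocks.
Excess: 7 − 6 = 1.

1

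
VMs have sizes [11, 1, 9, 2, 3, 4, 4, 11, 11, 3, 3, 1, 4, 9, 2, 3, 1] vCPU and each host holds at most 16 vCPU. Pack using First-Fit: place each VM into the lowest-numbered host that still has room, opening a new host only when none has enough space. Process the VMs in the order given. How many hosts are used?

host 1: place 11 vCPU, 5 vCPU left
host 1: place 1 vCPU, 4 vCPU left
host 2: place 9 vCPU, 7 vCPU left
host 1: place 2 vCPU, 2 vCPU left
host 2: place 3 vCPU, 4 vCPU left
host 2: place 4 vCPU, 0 vCPU left
host 3: place 4 vCPU, 12 vCPU left
host 3: place 11 vCPU, 1 vCPU left
host 4: place 11 vCPU, 5 vCPU left
host 4: place 3 vCPU, 2 vCPU left
host 5: place 3 vCPU, 13 vCPU left
host 1: place 1 vCPU, 1 vCPU left
host 5: place 4 vCPU, 9 vCPU left
host 5: place 9 vCPU, 0 vCPU left
host 4: place 2 vCPU, 0 vCPU left
host 6: place 3 vCPU, 13 vCPU left
host 1: place 1 vCPU, 0 vCPU left

6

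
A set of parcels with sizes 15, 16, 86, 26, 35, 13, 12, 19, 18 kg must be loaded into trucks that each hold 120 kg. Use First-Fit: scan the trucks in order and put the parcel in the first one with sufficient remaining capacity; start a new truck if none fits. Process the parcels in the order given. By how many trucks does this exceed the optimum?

First-Fit: [15,16,86] [26,35,13,12,19] [18] → 3 trucks.
Total size 240 kg; any packing needs at least ⌈240/120⌉ = 2 trucks.
An optimal packing achieves that bound: [86,19,15] [35,26,18,16,13,12] → 2 trucks.
Excess: 3 − 2 = 1.

1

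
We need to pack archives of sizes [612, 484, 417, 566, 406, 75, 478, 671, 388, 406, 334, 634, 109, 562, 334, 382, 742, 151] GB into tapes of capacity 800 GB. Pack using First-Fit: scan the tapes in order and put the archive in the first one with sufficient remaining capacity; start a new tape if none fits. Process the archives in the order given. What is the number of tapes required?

12

Put 612 GB in tape 1; 188 GB remain.
Put 484 GB in tape 2; 316 GB remain.
Put 417 GB in tape 3; 383 GB remain.
Put 566 GB in tape 4; 234 GB remain.
Put 406 GB in tape 5; 394 GB remain.
Put 75 GB in tape 1; 113 GB remain.
Put 478 GB in tape 6; 322 GB remain.
Put 671 GB in tape 7; 129 GB remain.
Put 388 GB in tape 5; 6 GB remain.
Put 406 GB in tape 8; 394 GB remain.
Put 334 GB in tape 3; 49 GB remain.
Put 634 GB in tape 9; 166 GB remain.
Put 109 GB in tape 1; 4 GB remain.
Put 562 GB in tape 10; 238 GB remain.
Put 334 GB in tape 8; 60 GB remain.
Put 382 GB in tape 11; 418 GB remain.
Put 742 GB in tape 12; 58 GB remain.
Put 151 GB in tape 2; 165 GB remain.
Final tapes: [612,75,109] [484,151] [417,334] [566] [406,388] [478] [671] [406,334] [634] [562] [382] [742].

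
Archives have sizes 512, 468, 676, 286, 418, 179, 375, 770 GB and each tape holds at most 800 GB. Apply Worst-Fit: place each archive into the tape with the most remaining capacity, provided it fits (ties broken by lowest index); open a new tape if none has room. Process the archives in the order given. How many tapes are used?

512 GB → tape 1 (remaining 288 GB)
468 GB → tape 2 (remaining 332 GB)
676 GB → tape 3 (remaining 124 GB)
286 GB → tape 2 (remaining 46 GB)
418 GB → tape 4 (remaining 382 GB)
179 GB → tape 4 (remaining 203 GB)
375 GB → tape 5 (remaining 425 GB)
770 GB → tape 6 (remaining 30 GB)
Final tapes: [512] [468,286] [676] [418,179] [375] [770].

6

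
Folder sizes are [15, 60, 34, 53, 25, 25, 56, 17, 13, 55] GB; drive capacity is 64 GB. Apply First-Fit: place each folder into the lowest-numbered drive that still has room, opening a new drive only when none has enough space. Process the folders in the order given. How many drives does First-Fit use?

drive 1: place 15 GB, 49 GB left
drive 2: place 60 GB, 4 GB left
drive 1: place 34 GB, 15 GB left
drive 3: place 53 GB, 11 GB left
drive 4: place 25 GB, 39 GB left
drive 4: place 25 GB, 14 GB left
drive 5: place 56 GB, 8 GB left
drive 6: place 17 GB, 47 GB left
drive 1: place 13 GB, 2 GB left
drive 7: place 55 GB, 9 GB left

7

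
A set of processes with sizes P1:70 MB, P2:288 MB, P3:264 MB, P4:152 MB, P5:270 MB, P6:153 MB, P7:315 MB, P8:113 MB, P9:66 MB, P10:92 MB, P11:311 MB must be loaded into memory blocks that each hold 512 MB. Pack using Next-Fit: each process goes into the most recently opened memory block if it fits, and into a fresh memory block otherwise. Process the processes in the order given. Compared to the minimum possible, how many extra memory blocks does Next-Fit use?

0

Next-Fit: [70,288] [264,152] [270,153] [315,113,66] [92,311] → 5 memory blocks.
Total size 2094 MB; any packing needs at least ⌈2094/512⌉ = 5 memory blocks.
So 5 is already optimal.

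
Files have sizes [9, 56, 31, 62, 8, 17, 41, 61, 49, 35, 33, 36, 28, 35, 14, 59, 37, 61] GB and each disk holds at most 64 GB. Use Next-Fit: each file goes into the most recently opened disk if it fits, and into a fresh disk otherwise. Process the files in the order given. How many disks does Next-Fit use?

15

Put 9 GB in disk 1; 55 GB remain.
Put 56 GB in disk 2; 8 GB remain.
Put 31 GB in disk 3; 33 GB remain.
Put 62 GB in disk 4; 2 GB remain.
Put 8 GB in disk 5; 56 GB remain.
Put 17 GB in disk 5; 39 GB remain.
Put 41 GB in disk 6; 23 GB remain.
Put 61 GB in disk 7; 3 GB remain.
Put 49 GB in disk 8; 15 GB remain.
Put 35 GB in disk 9; 29 GB remain.
Put 33 GB in disk 10; 31 GB remain.
Put 36 GB in disk 11; 28 GB remain.
Put 28 GB in disk 11; 0 GB remain.
Put 35 GB in disk 12; 29 GB remain.
Put 14 GB in disk 12; 15 GB remain.
Put 59 GB in disk 13; 5 GB remain.
Put 37 GB in disk 14; 27 GB remain.
Put 61 GB in disk 15; 3 GB remain.
Final disks: [9] [56] [31] [62] [8,17] [41] [61] [49] [35] [33] [36,28] [35,14] [59] [37] [61].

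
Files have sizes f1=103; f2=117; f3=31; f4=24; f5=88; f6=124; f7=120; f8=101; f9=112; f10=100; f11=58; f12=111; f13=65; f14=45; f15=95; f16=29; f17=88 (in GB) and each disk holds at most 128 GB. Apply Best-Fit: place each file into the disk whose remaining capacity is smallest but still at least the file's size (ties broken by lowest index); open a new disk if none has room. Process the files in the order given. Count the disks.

f1 (103 GB) → disk 1 (remaining 25 GB)
f2 (117 GB) → disk 2 (remaining 11 GB)
f3 (31 GB) → disk 3 (remaining 97 GB)
f4 (24 GB) → disk 1 (remaining 1 GB)
f5 (88 GB) → disk 3 (remaining 9 GB)
f6 (124 GB) → disk 4 (remaining 4 GB)
f7 (120 GB) → disk 5 (remaining 8 GB)
f8 (101 GB) → disk 6 (remaining 27 GB)
f9 (112 GB) → disk 7 (remaining 16 GB)
f10 (100 GB) → disk 8 (remaining 28 GB)
f11 (58 GB) → disk 9 (remaining 70 GB)
f12 (111 GB) → disk 10 (remaining 17 GB)
f13 (65 GB) → disk 9 (remaining 5 GB)
f14 (45 GB) → disk 11 (remaining 83 GB)
f15 (95 GB) → disk 12 (remaining 33 GB)
f16 (29 GB) → disk 12 (remaining 4 GB)
f17 (88 GB) → disk 13 (remaining 40 GB)

13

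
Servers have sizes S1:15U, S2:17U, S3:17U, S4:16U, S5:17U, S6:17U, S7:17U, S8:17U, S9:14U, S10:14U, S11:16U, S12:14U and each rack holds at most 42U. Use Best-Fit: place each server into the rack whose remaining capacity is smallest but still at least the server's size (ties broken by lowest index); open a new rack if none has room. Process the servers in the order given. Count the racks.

rack 1: place S1 (15U), 27U left
rack 1: place S2 (17U), 10U left
rack 2: place S3 (17U), 25U left
rack 2: place S4 (16U), 9U left
rack 3: place S5 (17U), 25U left
rack 3: place S6 (17U), 8U left
rack 4: place S7 (17U), 25U left
rack 4: place S8 (17U), 8U left
rack 5: place S9 (14U), 28U left
rack 5: place S10 (14U), 14U left
rack 6: place S11 (16U), 26U left
rack 5: place S12 (14U), 0U left
Final racks: [15,17] [17,16] [17,17] [17,17] [14,14,14] [16].

6 racks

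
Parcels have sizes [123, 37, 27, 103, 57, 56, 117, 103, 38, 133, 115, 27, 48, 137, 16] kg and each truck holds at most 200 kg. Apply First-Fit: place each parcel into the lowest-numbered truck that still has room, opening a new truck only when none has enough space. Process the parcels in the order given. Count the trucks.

7

123 kg → truck 1 (remaining 77 kg)
37 kg → truck 1 (remaining 40 kg)
27 kg → truck 1 (remaining 13 kg)
103 kg → truck 2 (remaining 97 kg)
57 kg → truck 2 (remaining 40 kg)
56 kg → truck 3 (remaining 144 kg)
117 kg → truck 3 (remaining 27 kg)
103 kg → truck 4 (remaining 97 kg)
38 kg → truck 2 (remaining 2 kg)
133 kg → truck 5 (remaining 67 kg)
115 kg → truck 6 (remaining 85 kg)
27 kg → truck 3 (remaining 0 kg)
48 kg → truck 4 (remaining 49 kg)
137 kg → truck 7 (remaining 63 kg)
16 kg → truck 4 (remaining 33 kg)
Final trucks: [123,37,27] [103,57,38] [56,117,27] [103,48,16] [133] [115] [137].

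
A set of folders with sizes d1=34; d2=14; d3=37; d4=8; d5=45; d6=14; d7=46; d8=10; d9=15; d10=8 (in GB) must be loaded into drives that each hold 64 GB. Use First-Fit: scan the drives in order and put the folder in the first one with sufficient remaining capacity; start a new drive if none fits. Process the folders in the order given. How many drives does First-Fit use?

Put d1 (34 GB) in drive 1; 30 GB remain.
Put d2 (14 GB) in drive 1; 16 GB remain.
Put d3 (37 GB) in drive 2; 27 GB remain.
Put d4 (8 GB) in drive 1; 8 GB remain.
Put d5 (45 GB) in drive 3; 19 GB remain.
Put d6 (14 GB) in drive 2; 13 GB remain.
Put d7 (46 GB) in drive 4; 18 GB remain.
Put d8 (10 GB) in drive 2; 3 GB remain.
Put d9 (15 GB) in drive 3; 4 GB remain.
Put d10 (8 GB) in drive 1; 0 GB remain.
Final drives: [34,14,8,8] [37,14,10] [45,15] [46].

4 drives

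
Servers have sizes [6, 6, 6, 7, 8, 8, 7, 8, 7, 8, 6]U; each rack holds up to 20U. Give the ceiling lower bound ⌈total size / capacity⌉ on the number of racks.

4 racks

Total size = 6 + 6 + 6 + 7 + 8 + 8 + 7 + 8 + 7 + 8 + 6 = 77U.
⌈77 / 20⌉ = 4.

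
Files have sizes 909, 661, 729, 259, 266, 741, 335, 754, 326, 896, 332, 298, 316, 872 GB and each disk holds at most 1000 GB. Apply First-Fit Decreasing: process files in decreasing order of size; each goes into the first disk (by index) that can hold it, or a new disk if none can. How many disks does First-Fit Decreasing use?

9

Sorted descending: 909, 896, 872, 754, 741, 729, 661, 335, 332, 326, 316, 298, 266, 259.
Put 909 GB in disk 1; 91 GB remain.
Put 896 GB in disk 2; 104 GB remain.
Put 872 GB in disk 3; 128 GB remain.
Put 754 GB in disk 4; 246 GB remain.
Put 741 GB in disk 5; 259 GB remain.
Put 729 GB in disk 6; 271 GB remain.
Put 661 GB in disk 7; 339 GB remain.
Put 335 GB in disk 7; 4 GB remain.
Put 332 GB in disk 8; 668 GB remain.
Put 326 GB in disk 8; 342 GB remain.
Put 316 GB in disk 8; 26 GB remain.
Put 298 GB in disk 9; 702 GB remain.
Put 266 GB in disk 6; 5 GB remain.
Put 259 GB in disk 5; 0 GB remain.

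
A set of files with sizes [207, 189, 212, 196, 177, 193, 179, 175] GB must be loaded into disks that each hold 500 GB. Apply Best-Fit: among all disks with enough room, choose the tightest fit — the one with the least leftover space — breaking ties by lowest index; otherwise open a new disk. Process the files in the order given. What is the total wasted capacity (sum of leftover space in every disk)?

207 GB → disk 1 (remaining 293 GB)
189 GB → disk 1 (remaining 104 GB)
212 GB → disk 2 (remaining 288 GB)
196 GB → disk 2 (remaining 92 GB)
177 GB → disk 3 (remaining 323 GB)
193 GB → disk 3 (remaining 130 GB)
179 GB → disk 4 (remaining 321 GB)
175 GB → disk 4 (remaining 146 GB)
4 disks × 500 GB = 2000 GB; used 1528 GB; unused 472 GB.

472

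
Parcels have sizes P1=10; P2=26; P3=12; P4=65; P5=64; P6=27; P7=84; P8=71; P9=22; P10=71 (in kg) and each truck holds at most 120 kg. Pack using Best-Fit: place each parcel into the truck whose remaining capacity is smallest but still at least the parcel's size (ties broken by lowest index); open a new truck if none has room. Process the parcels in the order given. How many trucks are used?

5

Put P1 (10 kg) in truck 1; 110 kg remain.
Put P2 (26 kg) in truck 1; 84 kg remain.
Put P3 (12 kg) in truck 1; 72 kg remain.
Put P4 (65 kg) in truck 1; 7 kg remain.
Put P5 (64 kg) in truck 2; 56 kg remain.
Put P6 (27 kg) in truck 2; 29 kg remain.
Put P7 (84 kg) in truck 3; 36 kg remain.
Put P8 (71 kg) in truck 4; 49 kg remain.
Put P9 (22 kg) in truck 2; 7 kg remain.
Put P10 (71 kg) in truck 5; 49 kg remain.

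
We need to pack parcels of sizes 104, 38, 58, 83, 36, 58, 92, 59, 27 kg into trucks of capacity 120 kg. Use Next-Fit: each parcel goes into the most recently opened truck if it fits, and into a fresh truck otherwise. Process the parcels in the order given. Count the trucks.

Put 104 kg in truck 1; 16 kg remain.
Put 38 kg in truck 2; 82 kg remain.
Put 58 kg in truck 2; 24 kg remain.
Put 83 kg in truck 3; 37 kg remain.
Put 36 kg in truck 3; 1 kg remain.
Put 58 kg in truck 4; 62 kg remain.
Put 92 kg in truck 5; 28 kg remain.
Put 59 kg in truck 6; 61 kg remain.
Put 27 kg in truck 6; 34 kg remain.

6 trucks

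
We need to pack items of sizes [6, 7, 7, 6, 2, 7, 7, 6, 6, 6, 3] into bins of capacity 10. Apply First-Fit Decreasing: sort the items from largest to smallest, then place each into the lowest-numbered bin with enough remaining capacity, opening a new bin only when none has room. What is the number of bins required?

9

Sorted descending: 7, 7, 7, 7, 6, 6, 6, 6, 6, 3, 2.
Put 7 in bin 1; 3 remain.
Put 7 in bin 2; 3 remain.
Put 7 in bin 3; 3 remain.
Put 7 in bin 4; 3 remain.
Put 6 in bin 5; 4 remain.
Put 6 in bin 6; 4 remain.
Put 6 in bin 7; 4 remain.
Put 6 in bin 8; 4 remain.
Put 6 in bin 9; 4 remain.
Put 3 in bin 1; 0 remain.
Put 2 in bin 2; 1 remain.
Final bins: [7,3] [7,2] [7] [7] [6] [6] [6] [6] [6].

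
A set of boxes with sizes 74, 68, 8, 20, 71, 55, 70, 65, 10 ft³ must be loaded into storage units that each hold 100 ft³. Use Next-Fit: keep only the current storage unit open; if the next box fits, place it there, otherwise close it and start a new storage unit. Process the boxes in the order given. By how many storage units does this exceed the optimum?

Next-Fit: [74] [68,8,20] [71] [55] [70] [65,10] → 6 storage units.
6 boxes exceed 50 ft³ (half the capacity), and no two of those can share a storage unit, so at least 6 storage units are needed.
So 6 is already optimal.

0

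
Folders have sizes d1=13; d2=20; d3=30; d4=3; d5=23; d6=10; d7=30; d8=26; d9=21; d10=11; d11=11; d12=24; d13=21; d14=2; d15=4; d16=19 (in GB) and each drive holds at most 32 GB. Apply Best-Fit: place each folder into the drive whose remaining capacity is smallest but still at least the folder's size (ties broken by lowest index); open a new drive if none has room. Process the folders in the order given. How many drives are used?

10

d1 (13 GB) → drive 1 (remaining 19 GB)
d2 (20 GB) → drive 2 (remaining 12 GB)
d3 (30 GB) → drive 3 (remaining 2 GB)
d4 (3 GB) → drive 2 (remaining 9 GB)
d5 (23 GB) → drive 4 (remaining 9 GB)
d6 (10 GB) → drive 1 (remaining 9 GB)
d7 (30 GB) → drive 5 (remaining 2 GB)
d8 (26 GB) → drive 6 (remaining 6 GB)
d9 (21 GB) → drive 7 (remaining 11 GB)
d10 (11 GB) → drive 7 (remaining 0 GB)
d11 (11 GB) → drive 8 (remaining 21 GB)
d12 (24 GB) → drive 9 (remaining 8 GB)
d13 (21 GB) → drive 8 (remaining 0 GB)
d14 (2 GB) → drive 3 (remaining 0 GB)
d15 (4 GB) → drive 6 (remaining 2 GB)
d16 (19 GB) → drive 10 (remaining 13 GB)
Final drives: [13,10] [20,3] [30,2] [23] [30] [26,4] [21,11] [11,21] [24] [19].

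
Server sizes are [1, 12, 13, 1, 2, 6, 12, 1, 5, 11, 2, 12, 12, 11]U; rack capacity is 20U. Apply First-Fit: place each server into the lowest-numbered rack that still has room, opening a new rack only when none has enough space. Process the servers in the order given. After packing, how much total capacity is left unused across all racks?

Put 1U in rack 1; 19U remain.
Put 12U in rack 1; 7U remain.
Put 13U in rack 2; 7U remain.
Put 1U in rack 1; 6U remain.
Put 2U in rack 1; 4U remain.
Put 6U in rack 2; 1U remain.
Put 12U in rack 3; 8U remain.
Put 1U in rack 1; 3U remain.
Put 5U in rack 3; 3U remain.
Put 11U in rack 4; 9U remain.
Put 2U in rack 1; 1U remain.
Put 12U in rack 5; 8U remain.
Put 12U in rack 6; 8U remain.
Put 11U in rack 7; 9U remain.
7 racks × 20U = 140U; used 101U; unused 39U.

39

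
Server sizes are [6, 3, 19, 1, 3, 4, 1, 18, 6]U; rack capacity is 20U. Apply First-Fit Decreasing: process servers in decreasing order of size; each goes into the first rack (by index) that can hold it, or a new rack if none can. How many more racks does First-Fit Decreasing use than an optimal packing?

0

First-Fit Decreasing: [19,1] [18,1] [6,6,4,3] [3] → 4 racks.
Total size 61U; any packing needs at least ⌈61/20⌉ = 4 racks.
So 4 is already optimal.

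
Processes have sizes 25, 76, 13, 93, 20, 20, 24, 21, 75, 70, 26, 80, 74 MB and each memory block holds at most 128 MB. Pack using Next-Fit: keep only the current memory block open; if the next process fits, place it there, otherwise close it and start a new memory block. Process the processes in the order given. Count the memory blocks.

7 memory blocks

memory block 1: place 25 MB, 103 MB left
memory block 1: place 76 MB, 27 MB left
memory block 1: place 13 MB, 14 MB left
memory block 2: place 93 MB, 35 MB left
memory block 2: place 20 MB, 15 MB left
memory block 3: place 20 MB, 108 MB left
memory block 3: place 24 MB, 84 MB left
memory block 3: place 21 MB, 63 MB left
memory block 4: place 75 MB, 53 MB left
memory block 5: place 70 MB, 58 MB left
memory block 5: place 26 MB, 32 MB left
memory block 6: place 80 MB, 48 MB left
memory block 7: place 74 MB, 54 MB left
Final memory blocks: [25,76,13] [93,20] [20,24,21] [75] [70,26] [80] [74].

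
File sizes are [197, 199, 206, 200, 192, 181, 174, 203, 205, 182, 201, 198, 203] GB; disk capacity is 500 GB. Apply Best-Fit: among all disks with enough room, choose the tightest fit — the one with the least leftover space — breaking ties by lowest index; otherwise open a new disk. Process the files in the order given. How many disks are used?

disk 1: place 197 GB, 303 GB left
disk 1: place 199 GB, 104 GB left
disk 2: place 206 GB, 294 GB left
disk 2: place 200 GB, 94 GB left
disk 3: place 192 GB, 308 GB left
disk 3: place 181 GB, 127 GB left
disk 4: place 174 GB, 326 GB left
disk 4: place 203 GB, 123 GB left
disk 5: place 205 GB, 295 GB left
disk 5: place 182 GB, 113 GB left
disk 6: place 201 GB, 299 GB left
disk 6: place 198 GB, 101 GB left
disk 7: place 203 GB, 297 GB left

7 disks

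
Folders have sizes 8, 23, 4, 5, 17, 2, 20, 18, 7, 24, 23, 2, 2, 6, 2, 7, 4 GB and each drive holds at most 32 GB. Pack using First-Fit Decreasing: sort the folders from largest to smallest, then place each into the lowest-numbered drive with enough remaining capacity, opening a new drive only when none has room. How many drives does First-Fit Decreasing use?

Sorted descending: 24, 23, 23, 20, 18, 17, 8, 7, 7, 6, 5, 4, 4, 2, 2, 2, 2.
Put 24 GB in drive 1; 8 GB remain.
Put 23 GB in drive 2; 9 GB remain.
Put 23 GB in drive 3; 9 GB remain.
Put 20 GB in drive 4; 12 GB remain.
Put 18 GB in drive 5; 14 GB remain.
Put 17 GB in drive 6; 15 GB remain.
Put 8 GB in drive 1; 0 GB remain.
Put 7 GB in drive 2; 2 GB remain.
Put 7 GB in drive 3; 2 GB remain.
Put 6 GB in drive 4; 6 GB remain.
Put 5 GB in drive 4; 1 GB remain.
Put 4 GB in drive 5; 10 GB remain.
Put 4 GB in drive 5; 6 GB remain.
Put 2 GB in drive 2; 0 GB remain.
Put 2 GB in drive 3; 0 GB remain.
Put 2 GB in drive 5; 4 GB remain.
Put 2 GB in drive 5; 2 GB remain.
Final drives: [24,8] [23,7,2] [23,7,2] [20,6,5] [18,4,4,2,2] [17].

6 drives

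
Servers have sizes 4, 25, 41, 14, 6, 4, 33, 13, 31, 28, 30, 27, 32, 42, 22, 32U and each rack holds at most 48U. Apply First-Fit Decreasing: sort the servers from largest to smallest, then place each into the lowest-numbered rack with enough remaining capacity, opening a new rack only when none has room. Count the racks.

10 racks

Sorted descending: 42, 41, 33, 32, 32, 31, 30, 28, 27, 25, 22, 14, 13, 6, 4, 4.
42U → rack 1 (remaining 6U)
41U → rack 2 (remaining 7U)
33U → rack 3 (remaining 15U)
32U → rack 4 (remaining 16U)
32U → rack 5 (remaining 16U)
31U → rack 6 (remaining 17U)
30U → rack 7 (remaining 18U)
28U → rack 8 (remaining 20U)
27U → rack 9 (remaining 21U)
25U → rack 10 (remaining 23U)
22U → rack 10 (remaining 1U)
14U → rack 3 (remaining 1U)
13U → rack 4 (remaining 3U)
6U → rack 1 (remaining 0U)
4U → rack 2 (remaining 3U)
4U → rack 5 (remaining 12U)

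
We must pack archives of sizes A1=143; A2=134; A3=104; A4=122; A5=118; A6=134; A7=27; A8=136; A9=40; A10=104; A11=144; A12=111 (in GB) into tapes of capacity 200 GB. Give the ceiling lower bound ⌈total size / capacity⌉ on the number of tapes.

Total size = 143 + 134 + 104 + 122 + 118 + 134 + 27 + 136 + 40 + 104 + 144 + 111 = 1317 GB.
⌈1317 / 200⌉ = 7.

7 tapes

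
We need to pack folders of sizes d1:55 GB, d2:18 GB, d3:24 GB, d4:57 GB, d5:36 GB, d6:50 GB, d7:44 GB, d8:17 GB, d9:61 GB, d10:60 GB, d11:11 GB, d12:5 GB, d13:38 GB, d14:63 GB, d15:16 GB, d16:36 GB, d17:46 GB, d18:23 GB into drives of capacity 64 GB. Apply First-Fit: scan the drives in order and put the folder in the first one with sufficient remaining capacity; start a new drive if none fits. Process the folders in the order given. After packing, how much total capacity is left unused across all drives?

108

Put d1 (55 GB) in drive 1; 9 GB remain.
Put d2 (18 GB) in drive 2; 46 GB remain.
Put d3 (24 GB) in drive 2; 22 GB remain.
Put d4 (57 GB) in drive 3; 7 GB remain.
Put d5 (36 GB) in drive 4; 28 GB remain.
Put d6 (50 GB) in drive 5; 14 GB remain.
Put d7 (44 GB) in drive 6; 20 GB remain.
Put d8 (17 GB) in drive 2; 5 GB remain.
Put d9 (61 GB) in drive 7; 3 GB remain.
Put d10 (60 GB) in drive 8; 4 GB remain.
Put d11 (11 GB) in drive 4; 17 GB remain.
Put d12 (5 GB) in drive 1; 4 GB remain.
Put d13 (38 GB) in drive 9; 26 GB remain.
Put d14 (63 GB) in drive 10; 1 GB remain.
Put d15 (16 GB) in drive 4; 1 GB remain.
Put d16 (36 GB) in drive 11; 28 GB remain.
Put d17 (46 GB) in drive 12; 18 GB remain.
Put d18 (23 GB) in drive 9; 3 GB remain.
12 drives × 64 GB = 768 GB; used 660 GB; unused 108 GB.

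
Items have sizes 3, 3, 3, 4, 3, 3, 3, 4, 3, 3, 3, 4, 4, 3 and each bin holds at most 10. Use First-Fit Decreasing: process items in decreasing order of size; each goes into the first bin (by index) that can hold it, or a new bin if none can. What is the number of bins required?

6 bins

Sorted descending: 4, 4, 4, 4, 3, 3, 3, 3, 3, 3, 3, 3, 3, 3.
bin 1: place 4, 6 left
bin 1: place 4, 2 left
bin 2: place 4, 6 left
bin 2: place 4, 2 left
bin 3: place 3, 7 left
bin 3: place 3, 4 left
bin 3: place 3, 1 left
bin 4: place 3, 7 left
bin 4: place 3, 4 left
bin 4: place 3, 1 left
bin 5: place 3, 7 left
bin 5: place 3, 4 left
bin 5: place 3, 1 left
bin 6: place 3, 7 left
Final bins: [4,4] [4,4] [3,3,3] [3,3,3] [3,3,3] [3].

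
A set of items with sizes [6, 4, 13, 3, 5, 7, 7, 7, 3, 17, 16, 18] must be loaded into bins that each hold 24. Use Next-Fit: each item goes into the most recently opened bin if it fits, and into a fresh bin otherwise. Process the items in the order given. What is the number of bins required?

bin 1: place 6, 18 left
bin 1: place 4, 14 left
bin 1: place 13, 1 left
bin 2: place 3, 21 left
bin 2: place 5, 16 left
bin 2: place 7, 9 left
bin 2: place 7, 2 left
bin 3: place 7, 17 left
bin 3: place 3, 14 left
bin 4: place 17, 7 left
bin 5: place 16, 8 left
bin 6: place 18, 6 left
Final bins: [6,4,13] [3,5,7,7] [7,3] [17] [16] [18].

6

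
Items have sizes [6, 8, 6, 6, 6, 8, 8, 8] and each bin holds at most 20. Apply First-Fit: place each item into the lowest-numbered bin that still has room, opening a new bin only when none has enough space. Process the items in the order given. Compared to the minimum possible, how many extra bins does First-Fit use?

First-Fit: [6,8,6] [6,6,8] [8,8] → 3 bins.
Total size 56; any packing needs at least ⌈56/20⌉ = 3 bins.
So 3 is already optimal.

0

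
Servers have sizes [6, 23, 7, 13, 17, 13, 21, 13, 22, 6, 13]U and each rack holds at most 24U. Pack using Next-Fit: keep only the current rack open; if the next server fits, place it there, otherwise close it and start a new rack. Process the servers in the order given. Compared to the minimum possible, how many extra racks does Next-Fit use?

1

Next-Fit: [6] [23] [7,13] [17] [13] [21] [13] [22] [6,13] → 9 racks.
8 servers exceed 12U (half the capacity), and no two of those can share a rack, so at least 8 racks are needed.
An optimal packing achieves that bound: [23] [22] [21] [17,7] [13,6] [13,6] [13] [13] → 8 racks.
Excess: 9 − 8 = 1.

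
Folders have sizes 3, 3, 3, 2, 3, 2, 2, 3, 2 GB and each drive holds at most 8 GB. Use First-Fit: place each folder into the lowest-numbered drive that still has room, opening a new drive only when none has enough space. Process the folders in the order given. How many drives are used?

3 drives

drive 1: place 3 GB, 5 GB left
drive 1: place 3 GB, 2 GB left
drive 2: place 3 GB, 5 GB left
drive 1: place 2 GB, 0 GB left
drive 2: place 3 GB, 2 GB left
drive 2: place 2 GB, 0 GB left
drive 3: place 2 GB, 6 GB left
drive 3: place 3 GB, 3 GB left
drive 3: place 2 GB, 1 GB left
Final drives: [3,3,2] [3,3,2] [2,3,2].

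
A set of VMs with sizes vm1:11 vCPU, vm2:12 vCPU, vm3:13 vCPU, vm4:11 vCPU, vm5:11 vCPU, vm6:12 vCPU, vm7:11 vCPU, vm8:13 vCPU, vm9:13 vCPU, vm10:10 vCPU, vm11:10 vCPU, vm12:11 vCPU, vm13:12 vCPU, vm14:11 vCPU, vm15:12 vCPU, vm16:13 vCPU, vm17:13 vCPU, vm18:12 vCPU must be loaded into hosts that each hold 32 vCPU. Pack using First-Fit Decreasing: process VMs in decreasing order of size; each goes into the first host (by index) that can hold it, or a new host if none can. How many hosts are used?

Sorted descending: 13, 13, 13, 13, 13, 12, 12, 12, 12, 12, 11, 11, 11, 11, 11, 11, 10, 10.
host 1: place 13 vCPU, 19 vCPU left
host 1: place 13 vCPU, 6 vCPU left
host 2: place 13 vCPU, 19 vCPU left
host 2: place 13 vCPU, 6 vCPU left
host 3: place 13 vCPU, 19 vCPU left
host 3: place 12 vCPU, 7 vCPU left
host 4: place 12 vCPU, 20 vCPU left
host 4: place 12 vCPU, 8 vCPU left
host 5: place 12 vCPU, 20 vCPU left
host 5: place 12 vCPU, 8 vCPU left
host 6: place 11 vCPU, 21 vCPU left
host 6: place 11 vCPU, 10 vCPU left
host 7: place 11 vCPU, 21 vCPU left
host 7: place 11 vCPU, 10 vCPU left
host 8: place 11 vCPU, 21 vCPU left
host 8: place 11 vCPU, 10 vCPU left
host 6: place 10 vCPU, 0 vCPU left
host 7: place 10 vCPU, 0 vCPU left
Final hosts: [13,13] [13,13] [13,12] [12,12] [12,12] [11,11,10] [11,11,10] [11,11].

8 hosts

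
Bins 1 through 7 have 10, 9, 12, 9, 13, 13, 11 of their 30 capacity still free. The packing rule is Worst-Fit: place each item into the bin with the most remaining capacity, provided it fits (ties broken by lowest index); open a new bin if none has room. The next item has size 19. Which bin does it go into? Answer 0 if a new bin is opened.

0

No bin has ≥ 19 free, so a new bin is opened.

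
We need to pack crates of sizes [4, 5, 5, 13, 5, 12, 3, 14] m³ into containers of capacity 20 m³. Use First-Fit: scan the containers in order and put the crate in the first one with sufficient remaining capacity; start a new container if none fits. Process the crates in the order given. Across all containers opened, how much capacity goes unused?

container 1: place 4 m³, 16 m³ left
container 1: place 5 m³, 11 m³ left
container 1: place 5 m³, 6 m³ left
container 2: place 13 m³, 7 m³ left
container 1: place 5 m³, 1 m³ left
container 3: place 12 m³, 8 m³ left
container 2: place 3 m³, 4 m³ left
container 4: place 14 m³, 6 m³ left
4 containers × 20 m³ = 80 m³; used 61 m³; unused 19 m³.

19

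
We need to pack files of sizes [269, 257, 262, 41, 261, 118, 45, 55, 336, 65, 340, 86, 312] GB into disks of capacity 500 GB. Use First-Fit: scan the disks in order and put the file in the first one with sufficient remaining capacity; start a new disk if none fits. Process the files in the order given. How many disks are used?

disk 1: place 269 GB, 231 GB left
disk 2: place 257 GB, 243 GB left
disk 3: place 262 GB, 238 GB left
disk 1: place 41 GB, 190 GB left
disk 4: place 261 GB, 239 GB left
disk 1: place 118 GB, 72 GB left
disk 1: place 45 GB, 27 GB left
disk 2: place 55 GB, 188 GB left
disk 5: place 336 GB, 164 GB left
disk 2: place 65 GB, 123 GB left
disk 6: place 340 GB, 160 GB left
disk 2: place 86 GB, 37 GB left
disk 7: place 312 GB, 188 GB left
Final disks: [269,41,118,45] [257,55,65,86] [262] [261] [336] [340] [312].

7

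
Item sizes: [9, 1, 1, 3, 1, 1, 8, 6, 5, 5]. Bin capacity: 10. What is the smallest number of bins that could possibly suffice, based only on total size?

4 bins

Total size = 9 + 1 + 1 + 3 + 1 + 1 + 8 + 6 + 5 + 5 = 40.
⌈40 / 10⌉ = 4.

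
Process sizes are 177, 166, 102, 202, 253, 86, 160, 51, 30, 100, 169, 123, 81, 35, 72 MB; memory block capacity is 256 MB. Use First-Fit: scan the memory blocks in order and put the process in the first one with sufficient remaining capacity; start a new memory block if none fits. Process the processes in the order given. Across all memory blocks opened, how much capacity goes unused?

241

Put 177 MB in memory block 1; 79 MB remain.
Put 166 MB in memory block 2; 90 MB remain.
Put 102 MB in memory block 3; 154 MB remain.
Put 202 MB in memory block 4; 54 MB remain.
Put 253 MB in memory block 5; 3 MB remain.
Put 86 MB in memory block 2; 4 MB remain.
Put 160 MB in memory block 6; 96 MB remain.
Put 51 MB in memory block 1; 28 MB remain.
Put 30 MB in memory block 3; 124 MB remain.
Put 100 MB in memory block 3; 24 MB remain.
Put 169 MB in memory block 7; 87 MB remain.
Put 123 MB in memory block 8; 133 MB remain.
Put 81 MB in memory block 6; 15 MB remain.
Put 35 MB in memory block 4; 19 MB remain.
Put 72 MB in memory block 7; 15 MB remain.
8 memory blocks × 256 MB = 2048 MB; used 1807 MB; unused 241 MB.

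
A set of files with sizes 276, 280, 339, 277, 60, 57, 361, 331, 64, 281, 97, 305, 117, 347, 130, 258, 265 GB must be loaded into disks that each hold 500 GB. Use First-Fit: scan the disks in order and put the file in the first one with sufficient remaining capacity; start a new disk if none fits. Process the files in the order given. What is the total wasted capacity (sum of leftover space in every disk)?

1655

disk 1: place 276 GB, 224 GB left
disk 2: place 280 GB, 220 GB left
disk 3: place 339 GB, 161 GB left
disk 4: place 277 GB, 223 GB left
disk 1: place 60 GB, 164 GB left
disk 1: place 57 GB, 107 GB left
disk 5: place 361 GB, 139 GB left
disk 6: place 331 GB, 169 GB left
disk 1: place 64 GB, 43 GB left
disk 7: place 281 GB, 219 GB left
disk 2: place 97 GB, 123 GB left
disk 8: place 305 GB, 195 GB left
disk 2: place 117 GB, 6 GB left
disk 9: place 347 GB, 153 GB left
disk 3: place 130 GB, 31 GB left
disk 10: place 258 GB, 242 GB left
disk 11: place 265 GB, 235 GB left
11 disks × 500 GB = 5500 GB; used 3845 GB; unused 1655 GB.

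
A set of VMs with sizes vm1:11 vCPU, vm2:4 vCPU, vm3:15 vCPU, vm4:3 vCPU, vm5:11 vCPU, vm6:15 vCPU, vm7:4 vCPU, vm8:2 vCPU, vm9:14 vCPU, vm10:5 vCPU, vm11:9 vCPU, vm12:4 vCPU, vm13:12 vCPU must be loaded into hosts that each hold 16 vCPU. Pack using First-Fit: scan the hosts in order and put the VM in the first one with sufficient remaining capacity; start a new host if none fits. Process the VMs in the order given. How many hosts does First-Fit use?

8

host 1: place vm1 (11 vCPU), 5 vCPU left
host 1: place vm2 (4 vCPU), 1 vCPU left
host 2: place vm3 (15 vCPU), 1 vCPU left
host 3: place vm4 (3 vCPU), 13 vCPU left
host 3: place vm5 (11 vCPU), 2 vCPU left
host 4: place vm6 (15 vCPU), 1 vCPU left
host 5: place vm7 (4 vCPU), 12 vCPU left
host 3: place vm8 (2 vCPU), 0 vCPU left
host 6: place vm9 (14 vCPU), 2 vCPU left
host 5: place vm10 (5 vCPU), 7 vCPU left
host 7: place vm11 (9 vCPU), 7 vCPU left
host 5: place vm12 (4 vCPU), 3 vCPU left
host 8: place vm13 (12 vCPU), 4 vCPU left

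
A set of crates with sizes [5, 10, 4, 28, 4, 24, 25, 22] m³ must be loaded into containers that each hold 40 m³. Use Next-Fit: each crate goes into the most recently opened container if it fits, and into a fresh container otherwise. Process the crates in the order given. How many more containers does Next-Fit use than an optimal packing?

Next-Fit: [5,10,4] [28,4] [24] [25] [22] → 5 containers.
Total size 122 m³; any packing needs at least ⌈122/40⌉ = 4 containers.
An optimal packing achieves that bound: [28,10] [25,5,4,4] [24] [22] → 4 containers.
Excess: 5 − 4 = 1.

1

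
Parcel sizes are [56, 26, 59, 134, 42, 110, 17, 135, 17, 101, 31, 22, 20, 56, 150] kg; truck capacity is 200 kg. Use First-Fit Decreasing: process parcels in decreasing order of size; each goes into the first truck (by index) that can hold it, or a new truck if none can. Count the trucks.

6

Sorted descending: 150, 135, 134, 110, 101, 59, 56, 56, 42, 31, 26, 22, 20, 17, 17.
Put 150 kg in truck 1; 50 kg remain.
Put 135 kg in truck 2; 65 kg remain.
Put 134 kg in truck 3; 66 kg remain.
Put 110 kg in truck 4; 90 kg remain.
Put 101 kg in truck 5; 99 kg remain.
Put 59 kg in truck 2; 6 kg remain.
Put 56 kg in truck 3; 10 kg remain.
Put 56 kg in truck 4; 34 kg remain.
Put 42 kg in truck 1; 8 kg remain.
Put 31 kg in truck 4; 3 kg remain.
Put 26 kg in truck 5; 73 kg remain.
Put 22 kg in truck 5; 51 kg remain.
Put 20 kg in truck 5; 31 kg remain.
Put 17 kg in truck 5; 14 kg remain.
Put 17 kg in truck 6; 183 kg remain.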